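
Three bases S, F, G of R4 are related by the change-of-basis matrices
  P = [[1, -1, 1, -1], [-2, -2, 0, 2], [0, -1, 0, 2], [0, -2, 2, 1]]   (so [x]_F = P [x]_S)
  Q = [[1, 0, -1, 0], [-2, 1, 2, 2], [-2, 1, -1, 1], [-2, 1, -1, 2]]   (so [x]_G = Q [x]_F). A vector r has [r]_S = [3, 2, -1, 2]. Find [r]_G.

[-4, -6, -8, -12]

First [r]_F = P [r]_S = [-2, -6, 2, -4].
Then [r]_G = Q [r]_F = [-4, -6, -8, -12].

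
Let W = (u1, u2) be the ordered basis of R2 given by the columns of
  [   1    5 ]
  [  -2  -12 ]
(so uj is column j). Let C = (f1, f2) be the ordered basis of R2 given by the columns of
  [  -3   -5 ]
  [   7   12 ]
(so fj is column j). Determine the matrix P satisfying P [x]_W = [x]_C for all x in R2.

Column j of P is [uj]_C, since P maps W-coordinates to C-coordinates.
Expressing u1 in C: u1 = -2f1 + f2, so column 1 of P is (-2, 1).
Doing the same for each uj gives P = [[-2, 0], [1, -1]].

[[-2, 0], [1, -1]]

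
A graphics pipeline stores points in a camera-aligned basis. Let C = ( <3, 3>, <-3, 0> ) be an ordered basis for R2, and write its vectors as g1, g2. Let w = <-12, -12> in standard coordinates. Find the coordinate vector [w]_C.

<-4, 0>

[w]_C is the unique c with M c = w, where M has columns g1, g2.
System: 3c_1 - 3c_2 = -12, 3c_1 + 0c_2 = -12; solving gives c_1 = -4, c_2 = 0.
Check: -4g1 + 0·g2 = <-12, -12>.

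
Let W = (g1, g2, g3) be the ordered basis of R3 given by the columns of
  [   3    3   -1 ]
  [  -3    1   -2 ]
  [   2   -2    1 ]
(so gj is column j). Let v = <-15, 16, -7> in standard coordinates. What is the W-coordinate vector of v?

<-4, -2, -3>

Write v = c_1 g1 + ... + c_3 g3 and solve for the c_i.
Solving this 3x3 system gives c = (-4, -2, -3).
Check: -4g1 - 2g2 - 3g3 = <-15, 16, -7>.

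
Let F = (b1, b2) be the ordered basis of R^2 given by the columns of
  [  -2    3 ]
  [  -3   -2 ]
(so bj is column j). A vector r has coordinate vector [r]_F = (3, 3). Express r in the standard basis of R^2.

The coordinates say r = 3b1 + 3b2; adding the scaled basis vectors gives (3, -15).

(3, -15)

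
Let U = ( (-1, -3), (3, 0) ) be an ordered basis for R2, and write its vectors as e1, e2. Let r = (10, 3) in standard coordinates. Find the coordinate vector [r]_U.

(-1, 3)

We seek scalars with c_1 e1 + c_2 e2 = r; equivalently solve M c = r where the columns of M are e1, e2.
System: -c_1 + 3c_2 = 10, -3c_1 + 0c_2 = 3; solving gives c_1 = -1, c_2 = 3.
Check: -e1 + 3e2 = (10, 3).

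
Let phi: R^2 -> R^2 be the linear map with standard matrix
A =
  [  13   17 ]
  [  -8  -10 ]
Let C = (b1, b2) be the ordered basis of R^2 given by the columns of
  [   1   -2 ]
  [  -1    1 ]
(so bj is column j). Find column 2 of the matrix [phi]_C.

Compute phi(b2) = A b2 = (-9, 6) in standard coordinates.
Then write this in C-coordinates: solve for y in y_1 b1 + y_2 b2 = (-9, 6).
This gives y = (-3, 3), which is column 2 of [phi]_C.

(-3, 3)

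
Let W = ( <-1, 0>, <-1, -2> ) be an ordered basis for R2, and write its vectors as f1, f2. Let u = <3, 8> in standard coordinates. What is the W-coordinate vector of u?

We seek scalars with c_1 f1 + c_2 f2 = u; equivalently solve M c = u where the columns of M are f1, f2.
System: -c_1 - c_2 = 3, 0c_1 - 2c_2 = 8; solving gives c_1 = 1, c_2 = -4.
Check: f1 - 4f2 = <3, 8>.

<1, -4>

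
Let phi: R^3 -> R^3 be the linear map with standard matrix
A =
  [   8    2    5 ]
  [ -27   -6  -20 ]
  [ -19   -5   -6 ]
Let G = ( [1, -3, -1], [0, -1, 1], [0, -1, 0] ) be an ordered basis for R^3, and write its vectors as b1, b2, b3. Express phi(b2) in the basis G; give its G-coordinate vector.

Column 2 of [phi]_G is the G-coordinate vector of phi(b2).
In standard coordinates phi(b2) = A b2 = [3, -14, -1].
Converting to G: [3, -14, -1] = 3b1 + 2b2 + 3b3, so the coordinate vector is [3, 2, 3].

[3, 2, 3]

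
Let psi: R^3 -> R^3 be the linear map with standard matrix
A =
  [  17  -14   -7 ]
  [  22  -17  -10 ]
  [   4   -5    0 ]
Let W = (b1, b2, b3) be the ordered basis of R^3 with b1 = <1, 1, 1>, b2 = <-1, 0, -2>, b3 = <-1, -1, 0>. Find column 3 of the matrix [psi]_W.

Compute psi(b3) = A b3 = <-3, -5, 1> in standard coordinates.
Then write this in W-coordinates: solve for y in y_1 b1 + ... + y_3 b3 = <-3, -5, 1>.
This gives y = <-3, -2, 2>, which is column 3 of [psi]_W.

<-3, -2, 2>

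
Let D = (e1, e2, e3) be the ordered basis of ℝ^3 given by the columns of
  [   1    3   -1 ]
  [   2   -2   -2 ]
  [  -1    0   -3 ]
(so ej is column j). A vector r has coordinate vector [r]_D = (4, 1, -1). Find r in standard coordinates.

(8, 8, -1)

r = M [r]_D, where M has columns e1, ..., e3.
Carrying out the matrix-vector product, r = (8, 8, -1).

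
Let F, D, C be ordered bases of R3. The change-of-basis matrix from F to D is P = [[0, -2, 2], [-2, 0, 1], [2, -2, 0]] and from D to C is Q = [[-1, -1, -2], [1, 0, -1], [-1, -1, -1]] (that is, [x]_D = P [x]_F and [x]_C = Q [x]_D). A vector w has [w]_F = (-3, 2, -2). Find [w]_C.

(24, 2, 14)

First [w]_D = P [w]_F = (-8, 4, -10).
Then [w]_C = Q [w]_D = (24, 2, 14).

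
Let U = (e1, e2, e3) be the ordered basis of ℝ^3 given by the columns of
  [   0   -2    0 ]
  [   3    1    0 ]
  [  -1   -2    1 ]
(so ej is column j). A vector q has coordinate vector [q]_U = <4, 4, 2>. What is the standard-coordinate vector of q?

By definition q = 4e1 + 4e2 + 2e3.
Summing componentwise gives <-8, 16, -10>.

<-8, 16, -10>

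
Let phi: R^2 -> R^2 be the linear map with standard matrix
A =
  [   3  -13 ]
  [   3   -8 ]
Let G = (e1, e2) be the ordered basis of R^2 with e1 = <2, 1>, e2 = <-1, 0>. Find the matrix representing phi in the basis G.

With P the matrix whose columns are e1, e2, [phi]_G = P^(-1) A P.
Column by column: phi(e1) = A e1 = <-7, -2>; its G-coordinates <-2, 3> give column 1.
Continuing for each basis vector yields [phi]_G = [[-2, -3], [3, -3]].

[[-2, -3], [3, -3]]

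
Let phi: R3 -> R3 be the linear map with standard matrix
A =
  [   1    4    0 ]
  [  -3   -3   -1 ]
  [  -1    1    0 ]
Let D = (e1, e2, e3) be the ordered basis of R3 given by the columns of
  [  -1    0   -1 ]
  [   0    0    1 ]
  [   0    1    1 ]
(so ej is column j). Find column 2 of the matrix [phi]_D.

Compute phi(e2) = A e2 = [0, -1, 0] in standard coordinates.
Then write this in D-coordinates: solve for y in y_1 e1 + ... + y_3 e3 = [0, -1, 0].
This gives y = [1, 1, -1], which is column 2 of [phi]_D.

[1, 1, -1]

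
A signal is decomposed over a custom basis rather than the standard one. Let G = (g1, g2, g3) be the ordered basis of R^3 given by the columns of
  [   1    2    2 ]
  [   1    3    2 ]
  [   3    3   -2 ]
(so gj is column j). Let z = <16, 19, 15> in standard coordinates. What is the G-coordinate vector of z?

[z]_G is the unique c with M c = z, where M has columns g1, ..., g3.
Solving this 3x3 system gives c = (4, 3, 3).
Check: 4g1 + 3g2 + 3g3 = <16, 19, 15>.

<4, 3, 3>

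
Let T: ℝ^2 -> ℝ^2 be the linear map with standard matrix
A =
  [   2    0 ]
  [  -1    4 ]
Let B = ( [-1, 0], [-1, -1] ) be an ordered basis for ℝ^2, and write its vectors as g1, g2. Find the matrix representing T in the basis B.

[[3, -1], [-1, 3]]

Let P have columns g1, g2. Then [T]_B = P^(-1) A P.
Here det P = 1, so P^(-1) is integer; computing A P first and then P^(-1)(A P) gives [[3, -1], [-1, 3]].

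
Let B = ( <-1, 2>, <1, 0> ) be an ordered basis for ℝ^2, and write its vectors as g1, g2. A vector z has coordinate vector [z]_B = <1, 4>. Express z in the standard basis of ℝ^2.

z = M [z]_B, where M has columns g1, g2.
Carrying out the matrix-vector product, z = <3, 2>.

<3, 2>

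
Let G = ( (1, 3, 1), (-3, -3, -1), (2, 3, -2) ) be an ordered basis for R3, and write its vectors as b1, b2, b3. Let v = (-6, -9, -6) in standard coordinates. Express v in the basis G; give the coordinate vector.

Write v = c_1 b1 + ... + c_3 b3 and solve for the c_i.
Solving this 3x3 system gives c = (-2, 2, 1).
Check: -2b1 + 2b2 + b3 = (-6, -9, -6).

(-2, 2, 1)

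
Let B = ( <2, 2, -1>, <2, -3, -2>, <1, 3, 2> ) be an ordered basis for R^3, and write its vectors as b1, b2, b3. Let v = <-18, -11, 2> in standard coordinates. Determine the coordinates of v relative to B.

Write v = c_1 b1 + ... + c_3 b3 and solve for the c_i.
Row-reducing the augmented matrix [M | v] gives c = (-4, -3, -4).
Check: -4b1 - 3b2 - 4b3 = <-18, -11, 2>.

<-4, -3, -4>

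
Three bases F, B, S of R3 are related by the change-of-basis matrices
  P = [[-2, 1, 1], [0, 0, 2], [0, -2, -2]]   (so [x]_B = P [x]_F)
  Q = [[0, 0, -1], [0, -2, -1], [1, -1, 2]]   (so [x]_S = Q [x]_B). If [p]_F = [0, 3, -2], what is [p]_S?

[2, 10, 1]

Composing the changes, [p]_S = Q P [p]_F.
Q P = [[0, 2, 2], [0, 2, -2], [-2, -3, -5]]; applying this to [0, 3, -2] gives [2, 10, 1].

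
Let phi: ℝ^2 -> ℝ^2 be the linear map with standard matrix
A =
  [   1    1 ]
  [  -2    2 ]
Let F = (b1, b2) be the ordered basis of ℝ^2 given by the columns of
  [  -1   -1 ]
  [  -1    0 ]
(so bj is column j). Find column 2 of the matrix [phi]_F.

[-2, 3]

Compute phi(b2) = A b2 = [-1, 2] in standard coordinates.
Then write this in F-coordinates: solve for y in y_1 b1 + y_2 b2 = [-1, 2].
This gives y = [-2, 3], which is column 2 of [phi]_F.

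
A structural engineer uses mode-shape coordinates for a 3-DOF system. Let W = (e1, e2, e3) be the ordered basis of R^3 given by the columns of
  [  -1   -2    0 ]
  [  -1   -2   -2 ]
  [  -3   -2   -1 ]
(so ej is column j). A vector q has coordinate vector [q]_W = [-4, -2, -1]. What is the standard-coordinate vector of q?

[8, 10, 17]

q = M [q]_W, where M has columns e1, ..., e3.
Carrying out the matrix-vector product, q = [8, 10, 17].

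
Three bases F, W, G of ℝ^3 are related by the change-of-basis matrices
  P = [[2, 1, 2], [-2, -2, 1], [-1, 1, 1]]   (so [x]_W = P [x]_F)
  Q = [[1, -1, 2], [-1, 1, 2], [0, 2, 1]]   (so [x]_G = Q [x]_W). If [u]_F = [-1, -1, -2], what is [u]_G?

Composing the changes, [u]_G = Q P [u]_F.
Q P = [[2, 5, 3], [-6, -1, 1], [-5, -3, 3]]; applying this to [-1, -1, -2] gives [-13, 5, 2].

[-13, 5, 2]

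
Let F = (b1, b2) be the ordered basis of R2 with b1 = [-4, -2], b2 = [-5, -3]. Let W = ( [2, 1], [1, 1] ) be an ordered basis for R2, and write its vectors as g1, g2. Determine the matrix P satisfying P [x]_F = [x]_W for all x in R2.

Let M have columns bj and N have columns gj. Then for every x, N [x]_W = x = M [x]_F, so P = N^(-1) M.
Since det N = 1, N^(-1) has integer entries; multiplying gives P = [[-2, -2], [0, -1]].

[[-2, -2], [0, -1]]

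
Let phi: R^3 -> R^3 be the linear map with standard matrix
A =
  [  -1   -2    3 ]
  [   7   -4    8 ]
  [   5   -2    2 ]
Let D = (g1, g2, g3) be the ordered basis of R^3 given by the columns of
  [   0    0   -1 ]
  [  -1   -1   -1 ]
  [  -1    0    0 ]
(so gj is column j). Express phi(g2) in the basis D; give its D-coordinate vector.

<-2, 0, -2>

Compute phi(g2) = A g2 = <2, 4, 2> in standard coordinates.
Then write this in D-coordinates: solve for y in y_1 g1 + ... + y_3 g3 = <2, 4, 2>.
This gives y = <-2, 0, -2>, which is column 2 of [phi]_D.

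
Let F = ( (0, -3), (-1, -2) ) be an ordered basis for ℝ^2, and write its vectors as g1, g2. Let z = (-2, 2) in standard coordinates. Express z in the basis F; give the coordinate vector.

(-2, 2)

We seek scalars with c_1 g1 + c_2 g2 = z; equivalently solve M c = z where the columns of M are g1, g2.
System: 0c_1 - c_2 = -2, -3c_1 - 2c_2 = 2; solving gives c_1 = -2, c_2 = 2.
Check: -2g1 + 2g2 = (-2, 2).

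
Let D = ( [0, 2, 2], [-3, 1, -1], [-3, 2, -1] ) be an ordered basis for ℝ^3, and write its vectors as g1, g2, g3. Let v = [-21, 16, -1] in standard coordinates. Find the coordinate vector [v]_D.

[3, 4, 3]

We seek scalars with c_1 g1 + ... + c_3 g3 = v; equivalently solve M c = v where the columns of M are g1, ..., g3.
Solving this 3x3 system gives c = (3, 4, 3).
Check: 3g1 + 4g2 + 3g3 = [-21, 16, -1].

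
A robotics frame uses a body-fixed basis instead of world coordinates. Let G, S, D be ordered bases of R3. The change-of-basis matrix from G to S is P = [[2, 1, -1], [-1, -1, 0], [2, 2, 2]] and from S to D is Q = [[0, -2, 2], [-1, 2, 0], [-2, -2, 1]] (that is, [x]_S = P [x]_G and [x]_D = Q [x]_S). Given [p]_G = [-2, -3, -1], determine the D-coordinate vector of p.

[-34, 16, -10]

First [p]_S = P [p]_G = [-6, 5, -12].
Then [p]_D = Q [p]_S = [-34, 16, -10].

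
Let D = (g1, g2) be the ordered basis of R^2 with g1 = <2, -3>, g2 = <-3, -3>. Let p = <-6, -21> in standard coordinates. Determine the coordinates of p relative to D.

<3, 4>

[p]_D is the unique c with M c = p, where M has columns g1, g2.
System: 2c_1 - 3c_2 = -6, -3c_1 - 3c_2 = -21; solving gives c_1 = 3, c_2 = 4.
Check: 3g1 + 4g2 = <-6, -21>.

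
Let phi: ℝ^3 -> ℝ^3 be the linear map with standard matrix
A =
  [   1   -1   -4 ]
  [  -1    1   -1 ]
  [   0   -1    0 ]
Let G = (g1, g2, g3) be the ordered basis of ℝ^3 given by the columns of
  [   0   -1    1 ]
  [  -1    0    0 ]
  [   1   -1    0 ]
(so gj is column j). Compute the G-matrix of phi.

With P the matrix whose columns are g1, ..., g3, [phi]_G = P^(-1) A P.
Column by column: phi(g1) = A g1 = [-3, -2, 1]; its G-coordinates [2, 1, -2] give column 1.
Continuing for each basis vector yields [phi]_G = [[2, -2, 1], [1, -2, 1], [-2, 1, 2]].

[[2, -2, 1], [1, -2, 1], [-2, 1, 2]]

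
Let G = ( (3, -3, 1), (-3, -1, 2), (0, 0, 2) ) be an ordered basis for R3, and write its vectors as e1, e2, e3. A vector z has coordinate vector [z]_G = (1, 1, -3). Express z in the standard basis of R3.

(0, -4, -3)

The coordinates say z = e1 + e2 - 3e3; adding the scaled basis vectors gives (0, -4, -3).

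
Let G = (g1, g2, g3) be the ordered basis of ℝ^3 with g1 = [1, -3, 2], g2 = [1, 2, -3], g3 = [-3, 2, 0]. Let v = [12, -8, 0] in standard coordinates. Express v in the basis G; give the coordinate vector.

[0, 0, -4]

We seek scalars with c_1 g1 + ... + c_3 g3 = v; equivalently solve M c = v where the columns of M are g1, ..., g3.
Row-reducing the augmented matrix [M | v] gives c = (0, 0, -4).
Check: 0·g1 + 0·g2 - 4g3 = [12, -8, 0].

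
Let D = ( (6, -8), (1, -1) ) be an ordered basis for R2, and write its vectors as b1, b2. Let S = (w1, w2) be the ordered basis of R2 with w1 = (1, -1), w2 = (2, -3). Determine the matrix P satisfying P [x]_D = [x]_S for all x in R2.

[[2, 1], [2, 0]]

Take x = bj: its D-coordinates are the j-th standard unit vector, so P e_j — column j of P — equals [bj]_S.
b1 = 2w1 + 2w2, giving column 1 = (2, 2); repeating for each j gives P = [[2, 1], [2, 0]].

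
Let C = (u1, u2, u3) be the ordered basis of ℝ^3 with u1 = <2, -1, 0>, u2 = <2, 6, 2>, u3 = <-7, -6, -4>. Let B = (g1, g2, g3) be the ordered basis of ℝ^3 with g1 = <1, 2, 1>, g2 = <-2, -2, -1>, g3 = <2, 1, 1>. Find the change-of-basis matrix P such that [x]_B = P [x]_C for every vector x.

Column j of P is [uj]_B, since P maps C-coordinates to B-coordinates.
Expressing u1 in B: u1 = -2g1 - g2 + g3, so column 1 of P is <-2, -1, 1>.
Doing the same for each uj gives P = [[-2, 2, -1], [-1, -2, 1], [1, -2, -2]].

[[-2, 2, -1], [-1, -2, 1], [1, -2, -2]]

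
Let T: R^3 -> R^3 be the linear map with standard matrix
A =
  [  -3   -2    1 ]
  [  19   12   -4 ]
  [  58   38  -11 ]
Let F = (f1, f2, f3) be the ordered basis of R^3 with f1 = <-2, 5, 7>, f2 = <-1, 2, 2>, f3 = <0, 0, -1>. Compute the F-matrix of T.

With P the matrix whose columns are f1, ..., f3, [T]_F = P^(-1) A P.
Column by column: T(f1) = A f1 = <3, -6, -3>; its F-coordinates <0, -3, -3> give column 1.
Continuing for each basis vector yields [T]_F = [[0, -1, 2], [-3, 1, -3], [-3, -1, -3]].

[[0, -1, 2], [-3, 1, -3], [-3, -1, -3]]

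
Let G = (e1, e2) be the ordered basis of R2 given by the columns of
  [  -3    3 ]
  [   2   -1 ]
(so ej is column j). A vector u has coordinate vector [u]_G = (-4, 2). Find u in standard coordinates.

u = M [u]_G, where M has columns e1, e2.
Carrying out the matrix-vector product, u = (18, -10).

(18, -10)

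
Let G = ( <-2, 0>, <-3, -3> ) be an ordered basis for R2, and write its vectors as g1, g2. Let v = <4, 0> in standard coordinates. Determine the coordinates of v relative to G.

<-2, 0>

We seek scalars with c_1 g1 + c_2 g2 = v; equivalently solve M c = v where the columns of M are g1, g2.
System: -2c_1 - 3c_2 = 4, 0c_1 - 3c_2 = 0; solving gives c_1 = -2, c_2 = 0.
Check: -2g1 + 0·g2 = <4, 0>.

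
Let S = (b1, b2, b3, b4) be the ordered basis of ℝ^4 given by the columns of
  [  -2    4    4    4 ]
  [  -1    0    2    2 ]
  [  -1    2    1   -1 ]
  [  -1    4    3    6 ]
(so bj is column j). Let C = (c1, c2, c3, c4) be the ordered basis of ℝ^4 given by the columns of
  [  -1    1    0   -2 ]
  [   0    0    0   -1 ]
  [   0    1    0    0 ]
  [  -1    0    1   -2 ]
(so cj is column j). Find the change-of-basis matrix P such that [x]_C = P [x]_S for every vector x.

[[-1, -2, 1, -1], [-1, 2, 1, -1], [0, 2, 0, 1], [1, 0, -2, -2]]

Column j of P is [bj]_C, since P maps S-coordinates to C-coordinates.
Expressing b1 in C: b1 = -c1 - c2 + 0·c3 + c4, so column 1 of P is [-1, -1, 0, 1].
Doing the same for each bj gives P = [[-1, -2, 1, -1], [-1, 2, 1, -1], [0, 2, 0, 1], [1, 0, -2, -2]].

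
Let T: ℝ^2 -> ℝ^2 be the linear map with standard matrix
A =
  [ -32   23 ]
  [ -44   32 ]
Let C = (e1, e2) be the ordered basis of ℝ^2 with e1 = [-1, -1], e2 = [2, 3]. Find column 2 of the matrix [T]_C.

Column 2 of [T]_C is the C-coordinate vector of T(e2).
In standard coordinates T(e2) = A e2 = [5, 8].
Converting to C: [5, 8] = e1 + 3e2, so the coordinate vector is [1, 3].

[1, 3]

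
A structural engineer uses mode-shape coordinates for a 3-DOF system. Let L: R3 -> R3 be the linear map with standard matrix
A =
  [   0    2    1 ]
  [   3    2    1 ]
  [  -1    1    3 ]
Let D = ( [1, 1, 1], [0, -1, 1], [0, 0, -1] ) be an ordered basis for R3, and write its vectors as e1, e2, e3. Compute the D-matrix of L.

The j-th column of [L]_D is [L(ej)]_D.
L(e1) = A e1 = [3, 6, 3] = 3e1 - 3e2 - 3e3, so column 1 is [3, -3, -3].
Repeating for e2, e3 and assembling the columns gives [[3, -1, -1], [-3, 0, 0], [-3, -3, 2]].

[[3, -1, -1], [-3, 0, 0], [-3, -3, 2]]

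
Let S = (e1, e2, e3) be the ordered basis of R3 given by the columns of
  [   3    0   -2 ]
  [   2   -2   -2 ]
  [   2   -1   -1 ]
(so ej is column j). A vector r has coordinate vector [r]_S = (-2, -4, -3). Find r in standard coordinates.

By definition r = -2e1 - 4e2 - 3e3.
Summing componentwise gives (0, 10, 3).

(0, 10, 3)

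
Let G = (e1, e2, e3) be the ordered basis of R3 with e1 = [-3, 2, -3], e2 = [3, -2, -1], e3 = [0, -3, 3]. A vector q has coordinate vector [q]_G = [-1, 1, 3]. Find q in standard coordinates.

[6, -13, 11]

q = M [q]_G, where M has columns e1, ..., e3.
Carrying out the matrix-vector product, q = [6, -13, 11].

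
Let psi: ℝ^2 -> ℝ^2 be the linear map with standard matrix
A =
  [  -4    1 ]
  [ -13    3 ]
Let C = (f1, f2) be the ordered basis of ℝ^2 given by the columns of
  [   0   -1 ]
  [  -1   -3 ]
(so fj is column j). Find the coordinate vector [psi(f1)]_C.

[0, 1]

Column 1 of [psi]_C is the C-coordinate vector of psi(f1).
In standard coordinates psi(f1) = A f1 = [-1, -3].
Converting to C: [-1, -3] = 0·f1 + f2, so the coordinate vector is [0, 1].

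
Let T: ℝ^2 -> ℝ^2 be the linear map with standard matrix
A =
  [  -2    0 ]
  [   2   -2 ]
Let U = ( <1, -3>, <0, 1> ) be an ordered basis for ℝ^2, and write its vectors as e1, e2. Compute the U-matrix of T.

With P the matrix whose columns are e1, e2, [T]_U = P^(-1) A P.
Column by column: T(e1) = A e1 = <-2, 8>; its U-coordinates <-2, 2> give column 1.
Continuing for each basis vector yields [T]_U = [[-2, 0], [2, -2]].

[[-2, 0], [2, -2]]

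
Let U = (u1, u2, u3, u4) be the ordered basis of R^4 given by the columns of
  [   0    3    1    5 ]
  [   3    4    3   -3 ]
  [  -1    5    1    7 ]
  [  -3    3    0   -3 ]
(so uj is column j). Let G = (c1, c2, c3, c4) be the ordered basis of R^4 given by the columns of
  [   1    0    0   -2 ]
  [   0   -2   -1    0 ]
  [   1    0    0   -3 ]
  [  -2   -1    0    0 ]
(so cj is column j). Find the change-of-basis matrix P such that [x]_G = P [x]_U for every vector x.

[[2, -1, 1, 1], [-1, -1, -2, 1], [-1, -2, 1, 1], [1, -2, 0, -2]]

Take x = uj: its U-coordinates are the j-th standard unit vector, so P e_j — column j of P — equals [uj]_G.
u1 = 2c1 - c2 - c3 + c4, giving column 1 = <2, -1, -1, 1>; repeating for each j gives P = [[2, -1, 1, 1], [-1, -1, -2, 1], [-1, -2, 1, 1], [1, -2, 0, -2]].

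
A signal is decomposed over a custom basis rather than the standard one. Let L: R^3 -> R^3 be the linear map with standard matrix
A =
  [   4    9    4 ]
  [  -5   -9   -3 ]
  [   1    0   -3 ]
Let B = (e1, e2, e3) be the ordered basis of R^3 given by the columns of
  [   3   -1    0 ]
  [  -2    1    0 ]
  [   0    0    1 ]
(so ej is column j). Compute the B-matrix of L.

The j-th column of [L]_B is [L(ej)]_B.
L(e1) = A e1 = <-6, 3, 3> = -3e1 - 3e2 + 3e3, so column 1 is <-3, -3, 3>.
Repeating for e2, e3 and assembling the columns gives [[-3, 1, 1], [-3, -2, -1], [3, -1, -3]].

[[-3, 1, 1], [-3, -2, -1], [3, -1, -3]]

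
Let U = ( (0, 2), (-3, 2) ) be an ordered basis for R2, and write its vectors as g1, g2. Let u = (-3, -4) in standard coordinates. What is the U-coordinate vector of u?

[u]_U is the unique c with M c = u, where M has columns g1, g2.
System: 0c_1 - 3c_2 = -3, 2c_1 + 2c_2 = -4; solving gives c_1 = -3, c_2 = 1.
Check: -3g1 + g2 = (-3, -4).

(-3, 1)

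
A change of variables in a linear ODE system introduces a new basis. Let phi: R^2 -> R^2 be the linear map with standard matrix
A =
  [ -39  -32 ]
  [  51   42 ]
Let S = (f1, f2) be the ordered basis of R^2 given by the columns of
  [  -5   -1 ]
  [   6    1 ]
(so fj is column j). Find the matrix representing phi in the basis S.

The j-th column of [phi]_S is [phi(fj)]_S.
phi(f1) = A f1 = [3, -3] = 0·f1 - 3f2, so column 1 is [0, -3].
Repeating for f2 and assembling the columns gives [[0, -2], [-3, 3]].

[[0, -2], [-3, 3]]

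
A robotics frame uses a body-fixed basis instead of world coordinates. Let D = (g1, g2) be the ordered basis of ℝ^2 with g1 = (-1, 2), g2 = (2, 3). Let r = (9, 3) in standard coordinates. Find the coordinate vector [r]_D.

We seek scalars with c_1 g1 + c_2 g2 = r; equivalently solve M c = r where the columns of M are g1, g2.
System: -c_1 + 2c_2 = 9, 2c_1 + 3c_2 = 3; solving gives c_1 = -3, c_2 = 3.
Check: -3g1 + 3g2 = (9, 3).

(-3, 3)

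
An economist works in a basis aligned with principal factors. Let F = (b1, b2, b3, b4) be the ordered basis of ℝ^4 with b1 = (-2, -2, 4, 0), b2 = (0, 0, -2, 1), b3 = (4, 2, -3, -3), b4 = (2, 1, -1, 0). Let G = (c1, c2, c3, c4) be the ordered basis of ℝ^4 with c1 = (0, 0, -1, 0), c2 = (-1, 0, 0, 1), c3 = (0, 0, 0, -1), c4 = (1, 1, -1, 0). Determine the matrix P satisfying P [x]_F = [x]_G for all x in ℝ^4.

Let M have columns bj and N have columns cj. Then for every x, N [x]_G = x = M [x]_F, so P = N^(-1) M.
Since det N = 1, N^(-1) has integer entries; multiplying gives P = [[-2, 2, 1, 0], [0, 0, -2, -1], [0, -1, 1, -1], [-2, 0, 2, 1]].

[[-2, 2, 1, 0], [0, 0, -2, -1], [0, -1, 1, -1], [-2, 0, 2, 1]]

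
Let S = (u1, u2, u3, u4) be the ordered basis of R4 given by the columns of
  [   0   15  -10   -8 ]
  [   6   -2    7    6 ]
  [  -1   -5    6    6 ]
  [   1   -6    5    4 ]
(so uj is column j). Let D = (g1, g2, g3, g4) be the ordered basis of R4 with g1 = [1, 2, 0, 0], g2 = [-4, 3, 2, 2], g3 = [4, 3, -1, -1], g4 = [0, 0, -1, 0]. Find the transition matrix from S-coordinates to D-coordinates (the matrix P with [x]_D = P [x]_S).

[[0, -1, 2, 0], [1, -2, 2, 2], [1, 2, -1, 0], [2, -1, -1, -2]]

Let M have columns uj and N have columns gj. Then for every x, N [x]_D = x = M [x]_S, so P = N^(-1) M.
Since det N = -1, N^(-1) has integer entries; multiplying gives P = [[0, -1, 2, 0], [1, -2, 2, 2], [1, 2, -1, 0], [2, -1, -1, -2]].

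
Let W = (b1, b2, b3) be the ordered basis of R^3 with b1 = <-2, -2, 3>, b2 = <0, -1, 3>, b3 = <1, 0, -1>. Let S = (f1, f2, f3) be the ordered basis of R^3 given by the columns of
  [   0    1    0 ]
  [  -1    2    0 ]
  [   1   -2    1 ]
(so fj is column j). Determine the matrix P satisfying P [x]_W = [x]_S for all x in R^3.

[[-2, 1, 2], [-2, 0, 1], [1, 2, -1]]

Column j of P is [bj]_S, since P maps W-coordinates to S-coordinates.
Expressing b1 in S: b1 = -2f1 - 2f2 + f3, so column 1 of P is <-2, -2, 1>.
Doing the same for each bj gives P = [[-2, 1, 2], [-2, 0, 1], [1, 2, -1]].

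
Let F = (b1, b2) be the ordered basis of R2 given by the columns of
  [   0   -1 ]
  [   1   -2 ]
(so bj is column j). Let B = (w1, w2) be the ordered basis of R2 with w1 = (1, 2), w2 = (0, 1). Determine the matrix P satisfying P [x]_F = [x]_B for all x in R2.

[[0, -1], [1, 0]]

Let M have columns bj and N have columns wj. Then for every x, N [x]_B = x = M [x]_F, so P = N^(-1) M.
Since det N = 1, N^(-1) has integer entries; multiplying gives P = [[0, -1], [1, 0]].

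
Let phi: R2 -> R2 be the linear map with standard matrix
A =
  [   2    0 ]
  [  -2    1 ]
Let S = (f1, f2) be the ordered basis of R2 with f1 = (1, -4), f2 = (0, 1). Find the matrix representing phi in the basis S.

With P the matrix whose columns are f1, f2, [phi]_S = P^(-1) A P.
Column by column: phi(f1) = A f1 = (2, -6); its S-coordinates (2, 2) give column 1.
Continuing for each basis vector yields [phi]_S = [[2, 0], [2, 1]].

[[2, 0], [2, 1]]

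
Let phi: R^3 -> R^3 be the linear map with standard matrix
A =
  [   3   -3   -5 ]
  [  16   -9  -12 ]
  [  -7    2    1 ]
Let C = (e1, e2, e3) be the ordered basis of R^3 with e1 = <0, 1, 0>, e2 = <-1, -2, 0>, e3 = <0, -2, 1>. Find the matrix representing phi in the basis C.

[[1, 2, -2], [3, -3, -1], [2, 3, -3]]

With P the matrix whose columns are e1, ..., e3, [phi]_C = P^(-1) A P.
Column by column: phi(e1) = A e1 = <-3, -9, 2>; its C-coordinates <1, 3, 2> give column 1.
Continuing for each basis vector yields [phi]_C = [[1, 2, -2], [3, -3, -1], [2, 3, -3]].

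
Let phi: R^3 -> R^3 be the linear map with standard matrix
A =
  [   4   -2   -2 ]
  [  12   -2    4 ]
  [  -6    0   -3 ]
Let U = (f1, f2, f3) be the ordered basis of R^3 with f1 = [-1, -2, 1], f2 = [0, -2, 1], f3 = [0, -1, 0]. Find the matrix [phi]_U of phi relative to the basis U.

With P the matrix whose columns are f1, ..., f3, [phi]_U = P^(-1) A P.
Column by column: phi(f1) = A f1 = [-2, -4, 3]; its U-coordinates [2, 1, -2] give column 1.
Continuing for each basis vector yields [phi]_U = [[2, -2, -2], [1, -1, 2], [-2, -2, -2]].

[[2, -2, -2], [1, -1, 2], [-2, -2, -2]]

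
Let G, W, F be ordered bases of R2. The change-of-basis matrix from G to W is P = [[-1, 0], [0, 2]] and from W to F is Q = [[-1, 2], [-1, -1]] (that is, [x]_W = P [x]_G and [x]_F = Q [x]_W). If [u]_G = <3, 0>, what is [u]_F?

First [u]_W = P [u]_G = <-3, 0>.
Then [u]_F = Q [u]_W = <3, 3>.

<3, 3>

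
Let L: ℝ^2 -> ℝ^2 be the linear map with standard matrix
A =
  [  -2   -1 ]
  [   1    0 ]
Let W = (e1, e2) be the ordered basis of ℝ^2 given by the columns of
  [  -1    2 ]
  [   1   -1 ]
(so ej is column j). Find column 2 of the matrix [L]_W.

Column 2 of [L]_W is the W-coordinate vector of L(e2).
In standard coordinates L(e2) = A e2 = <-3, 2>.
Converting to W: <-3, 2> = e1 - e2, so the coordinate vector is <1, -1>.

<1, -1>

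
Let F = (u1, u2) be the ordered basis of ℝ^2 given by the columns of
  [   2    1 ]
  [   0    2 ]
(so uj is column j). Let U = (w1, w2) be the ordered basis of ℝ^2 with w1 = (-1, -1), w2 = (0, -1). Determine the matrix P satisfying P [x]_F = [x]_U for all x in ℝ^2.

[[-2, -1], [2, -1]]

Column j of P is [uj]_U, since P maps F-coordinates to U-coordinates.
Expressing u1 in U: u1 = -2w1 + 2w2, so column 1 of P is (-2, 2).
Doing the same for each uj gives P = [[-2, -1], [2, -1]].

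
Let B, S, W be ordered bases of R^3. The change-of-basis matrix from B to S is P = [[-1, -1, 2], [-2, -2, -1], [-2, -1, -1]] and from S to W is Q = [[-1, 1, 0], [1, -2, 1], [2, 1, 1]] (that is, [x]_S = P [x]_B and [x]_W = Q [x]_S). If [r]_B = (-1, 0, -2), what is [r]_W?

Apply P to get S-coordinates (-3, 4, 4), then Q to get W-coordinates.
The result is [r]_W = (7, -7, 2).

(7, -7, 2)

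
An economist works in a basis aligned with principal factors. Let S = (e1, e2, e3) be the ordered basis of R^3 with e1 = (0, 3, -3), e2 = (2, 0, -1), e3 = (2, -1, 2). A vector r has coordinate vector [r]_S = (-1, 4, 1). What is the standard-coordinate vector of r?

r = M [r]_S, where M has columns e1, ..., e3.
Carrying out the matrix-vector product, r = (10, -4, 1).

(10, -4, 1)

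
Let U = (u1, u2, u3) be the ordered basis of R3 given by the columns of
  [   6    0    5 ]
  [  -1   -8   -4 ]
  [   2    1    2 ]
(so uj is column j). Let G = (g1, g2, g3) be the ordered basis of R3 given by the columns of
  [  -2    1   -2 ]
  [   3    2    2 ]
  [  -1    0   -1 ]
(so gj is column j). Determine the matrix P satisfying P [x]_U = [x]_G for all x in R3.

Take x = uj: its U-coordinates are the j-th standard unit vector, so P e_j — column j of P — equals [uj]_G.
u1 = -g1 + 2g2 - g3, giving column 1 = [-1, 2, -1]; repeating for each j gives P = [[-1, -2, -2], [2, -2, 1], [-1, 1, 0]].

[[-1, -2, -2], [2, -2, 1], [-1, 1, 0]]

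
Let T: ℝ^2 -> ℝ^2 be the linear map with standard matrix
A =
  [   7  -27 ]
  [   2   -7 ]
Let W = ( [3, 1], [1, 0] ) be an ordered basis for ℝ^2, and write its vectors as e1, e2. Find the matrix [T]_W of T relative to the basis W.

[[-1, 2], [-3, 1]]

With P the matrix whose columns are e1, e2, [T]_W = P^(-1) A P.
Column by column: T(e1) = A e1 = [-6, -1]; its W-coordinates [-1, -3] give column 1.
Continuing for each basis vector yields [T]_W = [[-1, 2], [-3, 1]].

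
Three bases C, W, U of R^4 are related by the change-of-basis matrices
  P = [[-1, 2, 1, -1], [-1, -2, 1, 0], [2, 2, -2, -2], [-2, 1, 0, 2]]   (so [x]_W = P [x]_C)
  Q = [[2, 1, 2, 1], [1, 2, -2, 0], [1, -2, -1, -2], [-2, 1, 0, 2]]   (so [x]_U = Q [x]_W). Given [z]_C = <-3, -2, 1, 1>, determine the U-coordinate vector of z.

Composing the changes, [z]_U = Q P [z]_C.
Q P = [[-1, 7, -1, -4], [-7, -6, 7, 3], [3, 2, 1, -3], [-3, -4, -1, 6]]; applying this to <-3, -2, 1, 1> gives <-16, 43, -15, 22>.

<-16, 43, -15, 22>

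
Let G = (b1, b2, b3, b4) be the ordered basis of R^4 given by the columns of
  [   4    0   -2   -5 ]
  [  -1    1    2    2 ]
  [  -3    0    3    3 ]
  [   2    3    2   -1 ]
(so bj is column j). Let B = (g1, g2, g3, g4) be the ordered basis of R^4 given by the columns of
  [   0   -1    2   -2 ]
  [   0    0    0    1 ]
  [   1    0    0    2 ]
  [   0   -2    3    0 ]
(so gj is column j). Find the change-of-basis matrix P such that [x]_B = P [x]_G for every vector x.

[[-1, -2, -1, -1], [2, 0, 2, -1], [2, 1, 2, -1], [-1, 1, 2, 2]]

Take x = bj: its G-coordinates are the j-th standard unit vector, so P e_j — column j of P — equals [bj]_B.
b1 = -g1 + 2g2 + 2g3 - g4, giving column 1 = [-1, 2, 2, -1]; repeating for each j gives P = [[-1, -2, -1, -1], [2, 0, 2, -1], [2, 1, 2, -1], [-1, 1, 2, 2]].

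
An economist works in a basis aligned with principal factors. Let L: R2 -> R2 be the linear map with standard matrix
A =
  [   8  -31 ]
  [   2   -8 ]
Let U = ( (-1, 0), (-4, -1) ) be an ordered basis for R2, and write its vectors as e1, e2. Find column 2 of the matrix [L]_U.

(1, 0)

Compute L(e2) = A e2 = (-1, 0) in standard coordinates.
Then write this in U-coordinates: solve for y in y_1 e1 + y_2 e2 = (-1, 0).
This gives y = (1, 0), which is column 2 of [L]_U.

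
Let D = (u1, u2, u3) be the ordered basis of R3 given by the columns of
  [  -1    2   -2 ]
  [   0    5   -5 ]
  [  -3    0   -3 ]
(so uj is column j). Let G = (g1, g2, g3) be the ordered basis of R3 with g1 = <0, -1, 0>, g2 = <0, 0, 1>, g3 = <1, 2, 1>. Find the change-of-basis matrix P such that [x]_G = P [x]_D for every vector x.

[[-2, -1, 1], [-2, -2, -1], [-1, 2, -2]]

Column j of P is [uj]_G, since P maps D-coordinates to G-coordinates.
Expressing u1 in G: u1 = -2g1 - 2g2 - g3, so column 1 of P is <-2, -2, -1>.
Doing the same for each uj gives P = [[-2, -1, 1], [-2, -2, -1], [-1, 2, -2]].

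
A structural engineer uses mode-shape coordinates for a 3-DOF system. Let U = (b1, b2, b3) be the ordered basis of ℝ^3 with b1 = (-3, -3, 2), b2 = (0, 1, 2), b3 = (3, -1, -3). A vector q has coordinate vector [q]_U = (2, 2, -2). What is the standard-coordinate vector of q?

By definition q = 2b1 + 2b2 - 2b3.
Summing componentwise gives (-12, -2, 14).

(-12, -2, 14)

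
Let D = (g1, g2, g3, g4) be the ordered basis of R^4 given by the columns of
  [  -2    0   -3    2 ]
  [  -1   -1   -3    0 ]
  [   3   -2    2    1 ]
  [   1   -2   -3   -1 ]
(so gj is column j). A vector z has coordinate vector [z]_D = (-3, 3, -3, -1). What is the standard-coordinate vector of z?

(13, 9, -22, 1)

The coordinates say z = -3g1 + 3g2 - 3g3 - g4; adding the scaled basis vectors gives (13, 9, -22, 1).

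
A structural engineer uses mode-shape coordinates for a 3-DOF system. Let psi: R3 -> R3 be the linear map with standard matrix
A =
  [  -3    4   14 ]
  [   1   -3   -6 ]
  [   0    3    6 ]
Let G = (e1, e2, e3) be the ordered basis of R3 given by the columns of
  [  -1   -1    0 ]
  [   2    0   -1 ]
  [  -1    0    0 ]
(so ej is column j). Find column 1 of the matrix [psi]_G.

(0, 3, 1)

Compute psi(e1) = A e1 = (-3, -1, 0) in standard coordinates.
Then write this in G-coordinates: solve for y in y_1 e1 + ... + y_3 e3 = (-3, -1, 0).
This gives y = (0, 3, 1), which is column 1 of [psi]_G.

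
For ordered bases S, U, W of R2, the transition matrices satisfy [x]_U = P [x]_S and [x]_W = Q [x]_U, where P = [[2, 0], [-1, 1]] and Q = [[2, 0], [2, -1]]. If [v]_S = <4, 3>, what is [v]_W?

<16, 17>

Composing the changes, [v]_W = Q P [v]_S.
Q P = [[4, 0], [5, -1]]; applying this to <4, 3> gives <16, 17>.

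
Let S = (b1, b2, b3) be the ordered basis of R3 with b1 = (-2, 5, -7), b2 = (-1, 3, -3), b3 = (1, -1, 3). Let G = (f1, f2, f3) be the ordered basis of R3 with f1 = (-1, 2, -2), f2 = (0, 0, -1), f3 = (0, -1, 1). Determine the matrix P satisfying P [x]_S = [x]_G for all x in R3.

Take x = bj: its S-coordinates are the j-th standard unit vector, so P e_j — column j of P — equals [bj]_G.
b1 = 2f1 + 2f2 - f3, giving column 1 = (2, 2, -1); repeating for each j gives P = [[2, 1, -1], [2, 0, -2], [-1, -1, -1]].

[[2, 1, -1], [2, 0, -2], [-1, -1, -1]]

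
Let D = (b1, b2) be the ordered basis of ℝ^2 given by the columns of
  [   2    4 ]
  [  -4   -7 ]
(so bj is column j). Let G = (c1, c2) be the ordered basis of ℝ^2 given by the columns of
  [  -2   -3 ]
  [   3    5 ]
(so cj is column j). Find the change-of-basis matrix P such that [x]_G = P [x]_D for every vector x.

Take x = bj: its D-coordinates are the j-th standard unit vector, so P e_j — column j of P — equals [bj]_G.
b1 = 2c1 - 2c2, giving column 1 = (2, -2); repeating for each j gives P = [[2, 1], [-2, -2]].

[[2, 1], [-2, -2]]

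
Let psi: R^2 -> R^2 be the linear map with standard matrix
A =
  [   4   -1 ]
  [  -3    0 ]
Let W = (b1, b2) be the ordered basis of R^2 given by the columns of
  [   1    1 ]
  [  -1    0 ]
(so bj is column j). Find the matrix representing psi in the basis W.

[[3, 3], [2, 1]]

With P the matrix whose columns are b1, b2, [psi]_W = P^(-1) A P.
Column by column: psi(b1) = A b1 = [5, -3]; its W-coordinates [3, 2] give column 1.
Continuing for each basis vector yields [psi]_W = [[3, 3], [2, 1]].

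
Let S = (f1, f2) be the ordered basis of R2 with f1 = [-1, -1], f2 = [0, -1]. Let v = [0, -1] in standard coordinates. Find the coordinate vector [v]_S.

Write v = c_1 f1 + c_2 f2 and solve for the c_i.
System: -c_1 + 0c_2 = 0, -c_1 - c_2 = -1; solving gives c_1 = 0, c_2 = 1.
Check: 0·f1 + f2 = [0, -1].

[0, 1]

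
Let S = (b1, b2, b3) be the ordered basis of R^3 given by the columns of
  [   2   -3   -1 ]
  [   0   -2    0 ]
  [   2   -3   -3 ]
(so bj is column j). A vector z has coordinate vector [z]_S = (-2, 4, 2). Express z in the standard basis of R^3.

(-18, -8, -22)

By definition z = -2b1 + 4b2 + 2b3.
Summing componentwise gives (-18, -8, -22).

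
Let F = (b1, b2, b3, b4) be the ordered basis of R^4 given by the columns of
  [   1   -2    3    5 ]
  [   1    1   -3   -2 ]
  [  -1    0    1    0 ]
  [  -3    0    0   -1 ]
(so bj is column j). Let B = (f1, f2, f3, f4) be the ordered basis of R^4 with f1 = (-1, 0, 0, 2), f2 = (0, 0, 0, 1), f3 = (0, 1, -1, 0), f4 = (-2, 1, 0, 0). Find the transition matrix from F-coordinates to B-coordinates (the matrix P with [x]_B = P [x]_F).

[[-1, 0, 1, -1], [-1, 0, -2, 1], [1, 0, -1, 0], [0, 1, -2, -2]]

Take x = bj: its F-coordinates are the j-th standard unit vector, so P e_j — column j of P — equals [bj]_B.
b1 = -f1 - f2 + f3 + 0·f4, giving column 1 = (-1, -1, 1, 0); repeating for each j gives P = [[-1, 0, 1, -1], [-1, 0, -2, 1], [1, 0, -1, 0], [0, 1, -2, -2]].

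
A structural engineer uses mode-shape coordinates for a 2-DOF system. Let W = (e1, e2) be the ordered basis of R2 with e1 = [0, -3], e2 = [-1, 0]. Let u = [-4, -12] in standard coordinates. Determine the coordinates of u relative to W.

[4, 4]

[u]_W is the unique c with M c = u, where M has columns e1, e2.
System: 0c_1 - c_2 = -4, -3c_1 + 0c_2 = -12; solving gives c_1 = 4, c_2 = 4.
Check: 4e1 + 4e2 = [-4, -12].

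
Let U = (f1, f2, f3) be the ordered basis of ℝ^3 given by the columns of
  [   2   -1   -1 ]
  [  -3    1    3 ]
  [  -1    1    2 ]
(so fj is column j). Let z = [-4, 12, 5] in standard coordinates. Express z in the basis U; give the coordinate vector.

Write z = c_1 f1 + ... + c_3 f3 and solve for the c_i.
Row-reducing the augmented matrix [M | z] gives c = (-2, -3, 3).
Check: -2f1 - 3f2 + 3f3 = [-4, 12, 5].

[-2, -3, 3]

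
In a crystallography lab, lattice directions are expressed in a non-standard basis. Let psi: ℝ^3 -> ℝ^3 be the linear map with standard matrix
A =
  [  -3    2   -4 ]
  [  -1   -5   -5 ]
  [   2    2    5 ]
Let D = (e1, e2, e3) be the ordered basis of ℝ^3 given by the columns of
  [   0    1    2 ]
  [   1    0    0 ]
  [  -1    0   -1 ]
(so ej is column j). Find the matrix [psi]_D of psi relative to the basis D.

[[0, -1, 3], [0, -1, 2], [3, -1, -2]]

With P the matrix whose columns are e1, ..., e3, [psi]_D = P^(-1) A P.
Column by column: psi(e1) = A e1 = (6, 0, -3); its D-coordinates (0, 0, 3) give column 1.
Continuing for each basis vector yields [psi]_D = [[0, -1, 3], [0, -1, 2], [3, -1, -2]].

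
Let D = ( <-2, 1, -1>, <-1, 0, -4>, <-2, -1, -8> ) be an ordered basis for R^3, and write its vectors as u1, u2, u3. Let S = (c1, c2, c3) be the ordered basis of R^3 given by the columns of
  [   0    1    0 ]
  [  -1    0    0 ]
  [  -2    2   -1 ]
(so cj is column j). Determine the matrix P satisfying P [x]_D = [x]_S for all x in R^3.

Take x = uj: its D-coordinates are the j-th standard unit vector, so P e_j — column j of P — equals [uj]_S.
u1 = -c1 - 2c2 - c3, giving column 1 = <-1, -2, -1>; repeating for each j gives P = [[-1, 0, 1], [-2, -1, -2], [-1, 2, 2]].

[[-1, 0, 1], [-2, -1, -2], [-1, 2, 2]]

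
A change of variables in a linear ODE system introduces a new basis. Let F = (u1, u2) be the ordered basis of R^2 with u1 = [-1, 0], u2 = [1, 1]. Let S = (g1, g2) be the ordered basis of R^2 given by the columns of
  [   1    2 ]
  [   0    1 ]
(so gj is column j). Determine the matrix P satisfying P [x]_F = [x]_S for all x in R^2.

[[-1, -1], [0, 1]]

Take x = uj: its F-coordinates are the j-th standard unit vector, so P e_j — column j of P — equals [uj]_S.
u1 = -g1 + 0·g2, giving column 1 = [-1, 0]; repeating for each j gives P = [[-1, -1], [0, 1]].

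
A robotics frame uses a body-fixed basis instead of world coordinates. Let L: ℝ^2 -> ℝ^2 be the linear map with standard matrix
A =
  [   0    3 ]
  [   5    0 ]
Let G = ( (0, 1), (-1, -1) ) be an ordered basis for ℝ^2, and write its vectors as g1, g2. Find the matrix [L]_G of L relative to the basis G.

[[-3, -2], [-3, 3]]

With P the matrix whose columns are g1, g2, [L]_G = P^(-1) A P.
Column by column: L(g1) = A g1 = (3, 0); its G-coordinates (-3, -3) give column 1.
Continuing for each basis vector yields [L]_G = [[-3, -2], [-3, 3]].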